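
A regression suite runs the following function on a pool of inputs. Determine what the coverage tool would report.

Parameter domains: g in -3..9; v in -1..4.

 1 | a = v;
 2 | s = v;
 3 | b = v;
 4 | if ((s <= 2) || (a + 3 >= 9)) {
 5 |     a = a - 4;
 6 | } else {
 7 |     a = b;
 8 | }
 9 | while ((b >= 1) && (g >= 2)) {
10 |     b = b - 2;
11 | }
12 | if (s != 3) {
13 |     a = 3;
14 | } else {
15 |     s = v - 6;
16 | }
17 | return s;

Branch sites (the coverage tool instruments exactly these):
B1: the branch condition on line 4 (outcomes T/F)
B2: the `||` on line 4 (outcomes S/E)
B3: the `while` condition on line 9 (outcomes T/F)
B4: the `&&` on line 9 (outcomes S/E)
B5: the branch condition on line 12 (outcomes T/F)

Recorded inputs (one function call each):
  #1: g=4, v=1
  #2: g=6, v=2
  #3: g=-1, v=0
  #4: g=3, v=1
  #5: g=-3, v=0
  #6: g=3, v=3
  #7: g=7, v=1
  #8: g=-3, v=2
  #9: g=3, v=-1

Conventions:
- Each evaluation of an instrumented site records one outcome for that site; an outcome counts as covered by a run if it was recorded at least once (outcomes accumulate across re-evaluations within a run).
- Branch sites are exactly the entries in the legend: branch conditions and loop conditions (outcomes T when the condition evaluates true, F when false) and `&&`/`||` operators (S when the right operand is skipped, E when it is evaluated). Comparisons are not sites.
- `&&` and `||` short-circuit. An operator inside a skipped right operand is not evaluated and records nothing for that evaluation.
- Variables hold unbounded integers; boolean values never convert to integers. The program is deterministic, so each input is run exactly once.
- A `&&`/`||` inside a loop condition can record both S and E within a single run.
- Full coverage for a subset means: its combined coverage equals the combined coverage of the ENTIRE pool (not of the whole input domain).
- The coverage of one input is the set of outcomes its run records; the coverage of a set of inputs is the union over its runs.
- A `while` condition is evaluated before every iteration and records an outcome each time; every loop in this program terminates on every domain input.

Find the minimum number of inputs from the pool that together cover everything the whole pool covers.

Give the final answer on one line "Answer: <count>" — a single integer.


test 1 (g=4, v=1) fires B2->S, B1->T, B4->E, B3->T, B4->S, B3->F, B5->T; hits B1=T, B2=S, B3=T, B3=F, B4=S, B4=E, B5=T
test 2 (g=6, v=2) fires B2->S, B1->T, B4->E, B3->T, B4->S, B3->F, B5->T; hits B1=T, B2=S, B3=T, B3=F, B4=S, B4=E, B5=T
test 3 (g=-1, v=0) fires B2->S, B1->T, B4->S, B3->F, B5->T; hits B1=T, B2=S, B3=F, B4=S, B5=T
test 4 (g=3, v=1) fires B2->S, B1->T, B4->E, B3->T, B4->S, B3->F, B5->T; hits B1=T, B2=S, B3=T, B3=F, B4=S, B4=E, B5=T
test 5 (g=-3, v=0) fires B2->S, B1->T, B4->S, B3->F, B5->T; hits B1=T, B2=S, B3=F, B4=S, B5=T
test 6 (g=3, v=3) fires B2->E, B1->F, B4->E, B3->T, B4->E, B3->T, B4->S, B3->F, B5->F; hits B1=F, B2=E, B3=T, B3=F, B4=S, B4=E, B5=F
test 7 (g=7, v=1) fires B2->S, B1->T, B4->E, B3->T, B4->S, B3->F, B5->T; hits B1=T, B2=S, B3=T, B3=F, B4=S, B4=E, B5=T
test 8 (g=-3, v=2) fires B2->S, B1->T, B4->E, B3->F, B5->T; hits B1=T, B2=S, B3=F, B4=E, B5=T
test 9 (g=3, v=-1) fires B2->S, B1->T, B4->S, B3->F, B5->T; hits B1=T, B2=S, B3=F, B4=S, B5=T
the full pool covers 10 outcomes: B1=T, B1=F, B2=S, B2=E, B3=T, B3=F, B4=S, B4=E, B5=T, B5=F
every size-1 subset falls short of the 10 outcomes (best: 7/10)
the canonical winner is {1, 6}: size 2, full 10-outcome coverage, earliest index list among size-2 covers
Answer: 2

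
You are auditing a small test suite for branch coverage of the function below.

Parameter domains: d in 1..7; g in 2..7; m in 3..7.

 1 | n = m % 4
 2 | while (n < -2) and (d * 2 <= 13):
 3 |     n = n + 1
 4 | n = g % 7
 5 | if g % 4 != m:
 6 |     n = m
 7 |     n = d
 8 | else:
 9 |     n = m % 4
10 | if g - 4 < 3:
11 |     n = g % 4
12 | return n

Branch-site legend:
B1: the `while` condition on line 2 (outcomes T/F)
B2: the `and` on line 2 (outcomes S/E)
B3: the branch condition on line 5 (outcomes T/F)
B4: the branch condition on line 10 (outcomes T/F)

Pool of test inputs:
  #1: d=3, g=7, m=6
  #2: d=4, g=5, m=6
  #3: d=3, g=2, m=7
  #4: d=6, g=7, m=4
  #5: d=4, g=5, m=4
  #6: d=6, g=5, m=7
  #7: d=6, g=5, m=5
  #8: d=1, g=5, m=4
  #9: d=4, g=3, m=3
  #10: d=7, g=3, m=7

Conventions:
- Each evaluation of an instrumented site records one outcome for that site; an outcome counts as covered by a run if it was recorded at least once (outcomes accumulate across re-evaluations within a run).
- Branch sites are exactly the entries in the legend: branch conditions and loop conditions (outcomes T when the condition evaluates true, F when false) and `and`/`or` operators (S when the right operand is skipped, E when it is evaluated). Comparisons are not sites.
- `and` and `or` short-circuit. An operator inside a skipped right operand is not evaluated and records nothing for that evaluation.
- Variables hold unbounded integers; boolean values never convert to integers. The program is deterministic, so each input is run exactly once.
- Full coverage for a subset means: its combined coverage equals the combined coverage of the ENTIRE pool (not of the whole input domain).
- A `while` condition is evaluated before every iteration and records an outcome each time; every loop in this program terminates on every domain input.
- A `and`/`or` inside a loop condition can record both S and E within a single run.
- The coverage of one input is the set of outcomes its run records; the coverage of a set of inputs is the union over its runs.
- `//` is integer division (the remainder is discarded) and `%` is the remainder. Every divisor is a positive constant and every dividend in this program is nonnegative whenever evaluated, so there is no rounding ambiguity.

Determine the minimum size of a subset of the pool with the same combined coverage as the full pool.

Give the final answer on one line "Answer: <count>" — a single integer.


#1 (d=3, g=7, m=6) -> B2->S, B1->F, B3->T, B4->F; covered: B1=F, B2=S, B3=T, B4=F
#2 (d=4, g=5, m=6) -> B2->S, B1->F, B3->T, B4->T; covered: B1=F, B2=S, B3=T, B4=T
#3 (d=3, g=2, m=7) -> B2->S, B1->F, B3->T, B4->T; covered: B1=F, B2=S, B3=T, B4=T
#4 (d=6, g=7, m=4) -> B2->S, B1->F, B3->T, B4->F; covered: B1=F, B2=S, B3=T, B4=F
#5 (d=4, g=5, m=4) -> B2->S, B1->F, B3->T, B4->T; covered: B1=F, B2=S, B3=T, B4=T
#6 (d=6, g=5, m=7) -> B2->S, B1->F, B3->T, B4->T; covered: B1=F, B2=S, B3=T, B4=T
#7 (d=6, g=5, m=5) -> B2->S, B1->F, B3->T, B4->T; covered: B1=F, B2=S, B3=T, B4=T
#8 (d=1, g=5, m=4) -> B2->S, B1->F, B3->T, B4->T; covered: B1=F, B2=S, B3=T, B4=T
#9 (d=4, g=3, m=3) -> B2->S, B1->F, B3->F, B4->T; covered: B1=F, B2=S, B3=F, B4=T
#10 (d=7, g=3, m=7) -> B2->S, B1->F, B3->T, B4->T; covered: B1=F, B2=S, B3=T, B4=T
together the pool reaches 6 outcomes: B1=F, B2=S, B3=T, B3=F, B4=T, B4=F
every size-1 subset falls short of the 6 outcomes (best: 4/6)
size 2: inputs {1, 9} cover all 6 outcomes, and no lexicographically smaller subset of this size does
Answer: 2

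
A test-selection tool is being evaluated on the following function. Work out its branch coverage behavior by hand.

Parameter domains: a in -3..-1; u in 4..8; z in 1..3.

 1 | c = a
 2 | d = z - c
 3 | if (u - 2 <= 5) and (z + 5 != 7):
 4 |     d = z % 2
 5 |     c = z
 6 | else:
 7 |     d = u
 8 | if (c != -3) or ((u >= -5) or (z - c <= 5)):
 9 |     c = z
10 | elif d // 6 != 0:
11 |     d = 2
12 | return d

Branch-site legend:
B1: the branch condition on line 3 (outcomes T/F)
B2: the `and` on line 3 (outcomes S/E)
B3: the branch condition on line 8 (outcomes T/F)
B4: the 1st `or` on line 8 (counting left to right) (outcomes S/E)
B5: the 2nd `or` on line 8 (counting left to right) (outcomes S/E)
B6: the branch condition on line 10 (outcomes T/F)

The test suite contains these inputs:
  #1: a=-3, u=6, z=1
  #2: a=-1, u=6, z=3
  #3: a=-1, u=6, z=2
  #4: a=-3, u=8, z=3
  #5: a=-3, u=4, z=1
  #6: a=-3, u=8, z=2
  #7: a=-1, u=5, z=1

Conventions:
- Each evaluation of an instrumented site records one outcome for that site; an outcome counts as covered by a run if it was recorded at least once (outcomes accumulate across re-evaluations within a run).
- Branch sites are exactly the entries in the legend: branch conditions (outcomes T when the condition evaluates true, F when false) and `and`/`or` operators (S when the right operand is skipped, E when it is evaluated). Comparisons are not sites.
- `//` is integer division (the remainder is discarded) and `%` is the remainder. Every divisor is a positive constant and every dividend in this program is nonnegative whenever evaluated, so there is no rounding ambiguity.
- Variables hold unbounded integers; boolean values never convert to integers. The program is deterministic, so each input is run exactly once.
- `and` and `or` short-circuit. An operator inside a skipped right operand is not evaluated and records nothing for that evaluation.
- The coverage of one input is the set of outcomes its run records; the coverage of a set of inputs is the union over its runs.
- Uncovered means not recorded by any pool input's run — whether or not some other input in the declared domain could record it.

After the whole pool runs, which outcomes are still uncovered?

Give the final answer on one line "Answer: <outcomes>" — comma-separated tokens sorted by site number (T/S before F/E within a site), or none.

test 1 (a=-3, u=6, z=1) hits B1=T, B2=E, B3=T, B4=S
test 2 (a=-1, u=6, z=3) hits B1=T, B2=E, B3=T, B4=S
test 3 (a=-1, u=6, z=2) hits B1=F, B2=E, B3=T, B4=S
test 4 (a=-3, u=8, z=3) hits B1=F, B2=S, B3=T, B4=E, B5=S
test 5 (a=-3, u=4, z=1) hits B1=T, B2=E, B3=T, B4=S
test 6 (a=-3, u=8, z=2) hits B1=F, B2=S, B3=T, B4=E, B5=S
test 7 (a=-1, u=5, z=1) hits B1=T, B2=E, B3=T, B4=S
union over the pool: B1=T, B1=F, B2=S, B2=E, B3=T, B4=S, B4=E, B5=S
uncovered (4 of 12): B3=F, B5=E, B6=T, B6=F

Answer: B3=F, B5=E, B6=T, B6=F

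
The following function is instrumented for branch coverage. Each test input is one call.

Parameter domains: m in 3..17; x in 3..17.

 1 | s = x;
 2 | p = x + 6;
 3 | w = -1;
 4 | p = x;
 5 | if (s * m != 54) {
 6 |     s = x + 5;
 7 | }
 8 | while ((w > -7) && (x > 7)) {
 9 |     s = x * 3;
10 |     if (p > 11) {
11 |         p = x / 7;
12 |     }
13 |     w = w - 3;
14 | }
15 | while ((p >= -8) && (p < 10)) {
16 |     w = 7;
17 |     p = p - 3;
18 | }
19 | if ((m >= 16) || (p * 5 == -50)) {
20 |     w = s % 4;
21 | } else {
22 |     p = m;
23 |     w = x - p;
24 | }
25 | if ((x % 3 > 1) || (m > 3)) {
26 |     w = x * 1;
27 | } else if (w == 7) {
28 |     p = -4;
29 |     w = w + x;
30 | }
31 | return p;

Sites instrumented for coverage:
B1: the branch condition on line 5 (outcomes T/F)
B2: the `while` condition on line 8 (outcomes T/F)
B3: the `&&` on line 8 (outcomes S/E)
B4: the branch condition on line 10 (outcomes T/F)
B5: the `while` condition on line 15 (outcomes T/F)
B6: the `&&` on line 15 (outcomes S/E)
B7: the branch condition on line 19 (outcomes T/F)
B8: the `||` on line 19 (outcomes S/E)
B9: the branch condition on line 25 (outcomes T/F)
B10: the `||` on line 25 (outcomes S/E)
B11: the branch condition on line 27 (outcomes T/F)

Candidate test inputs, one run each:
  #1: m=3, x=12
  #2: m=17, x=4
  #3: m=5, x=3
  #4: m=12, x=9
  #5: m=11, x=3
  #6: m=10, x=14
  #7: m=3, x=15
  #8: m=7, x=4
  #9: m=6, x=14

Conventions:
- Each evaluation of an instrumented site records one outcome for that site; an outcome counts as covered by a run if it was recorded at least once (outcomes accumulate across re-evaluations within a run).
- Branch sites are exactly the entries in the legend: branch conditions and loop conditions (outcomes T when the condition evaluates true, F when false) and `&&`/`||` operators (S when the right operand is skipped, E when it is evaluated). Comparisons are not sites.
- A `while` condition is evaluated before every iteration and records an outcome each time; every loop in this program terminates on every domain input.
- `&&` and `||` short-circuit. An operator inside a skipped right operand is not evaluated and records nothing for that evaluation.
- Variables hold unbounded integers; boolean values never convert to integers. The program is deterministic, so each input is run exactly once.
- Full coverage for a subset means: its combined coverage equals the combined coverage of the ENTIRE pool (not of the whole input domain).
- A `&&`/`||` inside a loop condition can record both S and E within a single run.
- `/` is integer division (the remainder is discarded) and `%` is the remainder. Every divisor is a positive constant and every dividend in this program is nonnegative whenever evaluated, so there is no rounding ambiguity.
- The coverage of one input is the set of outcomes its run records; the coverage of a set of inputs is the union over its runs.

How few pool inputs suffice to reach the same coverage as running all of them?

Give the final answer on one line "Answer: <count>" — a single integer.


run #1 (m=3, x=12) runs B1->T, B3->E, B2->T, B4->T, B3->E, B2->T, B4->F, B3->S, B2->F, B6->E, B5->T, B6->E, B5->T, B6->E, ...; records B1=T, B2=T, B2=F, B3=S, B3=E, B4=T, B4=F, B5=T, B5=F, B6=S, B6=E, B7=F, B8=E, B9=F, B10=E, B11=F
run #2 (m=17, x=4) runs B1->T, B3->E, B2->F, B6->E, B5->T, B6->E, B5->T, B6->E, B5->T, B6->E, B5->T, B6->E, B5->T, B6->S, ...; records B1=T, B2=F, B3=E, B5=T, B5=F, B6=S, B6=E, B7=T, B8=S, B9=T, B10=E
run #3 (m=5, x=3) runs B1->T, B3->E, B2->F, B6->E, B5->T, B6->E, B5->T, B6->E, B5->T, B6->E, B5->T, B6->S, B5->F, B8->E, ...; records B1=T, B2=F, B3=E, B5=T, B5=F, B6=S, B6=E, B7=F, B8=E, B9=T, B10=E
run #4 (m=12, x=9) runs B1->T, B3->E, B2->T, B4->F, B3->E, B2->T, B4->F, B3->S, B2->F, B6->E, B5->T, B6->E, B5->T, B6->E, ...; records B1=T, B2=T, B2=F, B3=S, B3=E, B4=F, B5=T, B5=F, B6=S, B6=E, B7=F, B8=E, B9=T, B10=E
run #5 (m=11, x=3) runs B1->T, B3->E, B2->F, B6->E, B5->T, B6->E, B5->T, B6->E, B5->T, B6->E, B5->T, B6->S, B5->F, B8->E, ...; records B1=T, B2=F, B3=E, B5=T, B5=F, B6=S, B6=E, B7=F, B8=E, B9=T, B10=E
run #6 (m=10, x=14) runs B1->T, B3->E, B2->T, B4->T, B3->E, B2->T, B4->F, B3->S, B2->F, B6->E, B5->T, B6->E, B5->T, B6->E, ...; records B1=T, B2=T, B2=F, B3=S, B3=E, B4=T, B4=F, B5=T, B5=F, B6=S, B6=E, B7=T, B8=E, B9=T, B10=S
run #7 (m=3, x=15) runs B1->T, B3->E, B2->T, B4->T, B3->E, B2->T, B4->F, B3->S, B2->F, B6->E, B5->T, B6->E, B5->T, B6->E, ...; records B1=T, B2=T, B2=F, B3=S, B3=E, B4=T, B4=F, B5=T, B5=F, B6=S, B6=E, B7=T, B8=E, B9=F, B10=E, B11=F
run #8 (m=7, x=4) runs B1->T, B3->E, B2->F, B6->E, B5->T, B6->E, B5->T, B6->E, B5->T, B6->E, B5->T, B6->E, B5->T, B6->S, ...; records B1=T, B2=F, B3=E, B5=T, B5=F, B6=S, B6=E, B7=F, B8=E, B9=T, B10=E
run #9 (m=6, x=14) runs B1->T, B3->E, B2->T, B4->T, B3->E, B2->T, B4->F, B3->S, B2->F, B6->E, B5->T, B6->E, B5->T, B6->E, ...; records B1=T, B2=T, B2=F, B3=S, B3=E, B4=T, B4=F, B5=T, B5=F, B6=S, B6=E, B7=T, B8=E, B9=T, B10=S
pool-wide coverage (20 outcomes): B1=T, B2=T, B2=F, B3=S, B3=E, B4=T, B4=F, B5=T, B5=F, B6=S, B6=E, B7=T, B7=F, B8=S, B8=E, B9=T, B9=F, B10=S, B10=E, B11=F
no size-1 subset reaches all 20 outcomes (best union: 16/20)
no size-2 subset reaches all 20 outcomes (best union: 19/20)
at size 3, {1, 2, 6} reaches all 20 outcomes; every lexicographically earlier size-3 subset fails
Answer: 3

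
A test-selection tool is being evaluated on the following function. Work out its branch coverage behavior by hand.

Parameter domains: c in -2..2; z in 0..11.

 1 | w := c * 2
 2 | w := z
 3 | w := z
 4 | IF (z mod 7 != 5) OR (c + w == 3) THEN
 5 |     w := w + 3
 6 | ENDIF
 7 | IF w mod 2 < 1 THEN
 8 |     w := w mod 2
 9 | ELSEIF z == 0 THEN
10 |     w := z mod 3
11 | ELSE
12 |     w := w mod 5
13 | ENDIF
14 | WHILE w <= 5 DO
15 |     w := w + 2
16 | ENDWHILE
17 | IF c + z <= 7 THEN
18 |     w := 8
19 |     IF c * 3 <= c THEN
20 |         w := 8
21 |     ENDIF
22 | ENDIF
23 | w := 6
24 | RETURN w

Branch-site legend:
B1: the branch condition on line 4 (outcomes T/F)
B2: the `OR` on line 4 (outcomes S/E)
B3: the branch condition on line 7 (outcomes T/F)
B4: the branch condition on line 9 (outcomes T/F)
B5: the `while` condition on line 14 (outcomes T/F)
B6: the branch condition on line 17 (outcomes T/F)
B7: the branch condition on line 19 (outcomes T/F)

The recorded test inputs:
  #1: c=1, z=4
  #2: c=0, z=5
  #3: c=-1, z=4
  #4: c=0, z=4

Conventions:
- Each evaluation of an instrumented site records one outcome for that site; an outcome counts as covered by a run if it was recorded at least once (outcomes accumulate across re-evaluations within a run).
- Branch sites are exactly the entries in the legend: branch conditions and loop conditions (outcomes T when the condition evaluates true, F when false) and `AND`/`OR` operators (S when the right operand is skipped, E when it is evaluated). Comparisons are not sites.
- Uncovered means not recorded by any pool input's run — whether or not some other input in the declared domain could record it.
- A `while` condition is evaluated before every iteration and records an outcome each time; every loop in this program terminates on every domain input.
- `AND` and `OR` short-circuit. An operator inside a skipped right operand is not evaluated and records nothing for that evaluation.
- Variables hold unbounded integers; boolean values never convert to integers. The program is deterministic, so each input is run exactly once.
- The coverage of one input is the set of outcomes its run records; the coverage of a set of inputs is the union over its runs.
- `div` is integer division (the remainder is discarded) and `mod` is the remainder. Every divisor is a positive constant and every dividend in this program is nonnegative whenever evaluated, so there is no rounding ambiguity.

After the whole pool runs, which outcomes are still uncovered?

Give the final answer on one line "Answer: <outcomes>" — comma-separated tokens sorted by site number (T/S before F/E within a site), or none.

run #1 (c=1, z=4) runs B2->S, B1->T, B3->F, B4->F, B5->T, B5->T, B5->F, B6->T, B7->F; records B1=T, B2=S, B3=F, B4=F, B5=T, B5=F, B6=T, B7=F
run #2 (c=0, z=5) runs B2->E, B1->F, B3->F, B4->F, B5->T, B5->T, B5->T, B5->F, B6->T, B7->T; records B1=F, B2=E, B3=F, B4=F, B5=T, B5=F, B6=T, B7=T
run #3 (c=-1, z=4) runs B2->S, B1->T, B3->F, B4->F, B5->T, B5->T, B5->F, B6->T, B7->T; records B1=T, B2=S, B3=F, B4=F, B5=T, B5=F, B6=T, B7=T
run #4 (c=0, z=4) runs B2->S, B1->T, B3->F, B4->F, B5->T, B5->T, B5->F, B6->T, B7->T; records B1=T, B2=S, B3=F, B4=F, B5=T, B5=F, B6=T, B7=T
union over the pool: B1=T, B1=F, B2=S, B2=E, B3=F, B4=F, B5=T, B5=F, B6=T, B7=T, B7=F
uncovered (3 of 14): B3=T, B4=T, B6=F

Answer: B3=T, B4=T, B6=F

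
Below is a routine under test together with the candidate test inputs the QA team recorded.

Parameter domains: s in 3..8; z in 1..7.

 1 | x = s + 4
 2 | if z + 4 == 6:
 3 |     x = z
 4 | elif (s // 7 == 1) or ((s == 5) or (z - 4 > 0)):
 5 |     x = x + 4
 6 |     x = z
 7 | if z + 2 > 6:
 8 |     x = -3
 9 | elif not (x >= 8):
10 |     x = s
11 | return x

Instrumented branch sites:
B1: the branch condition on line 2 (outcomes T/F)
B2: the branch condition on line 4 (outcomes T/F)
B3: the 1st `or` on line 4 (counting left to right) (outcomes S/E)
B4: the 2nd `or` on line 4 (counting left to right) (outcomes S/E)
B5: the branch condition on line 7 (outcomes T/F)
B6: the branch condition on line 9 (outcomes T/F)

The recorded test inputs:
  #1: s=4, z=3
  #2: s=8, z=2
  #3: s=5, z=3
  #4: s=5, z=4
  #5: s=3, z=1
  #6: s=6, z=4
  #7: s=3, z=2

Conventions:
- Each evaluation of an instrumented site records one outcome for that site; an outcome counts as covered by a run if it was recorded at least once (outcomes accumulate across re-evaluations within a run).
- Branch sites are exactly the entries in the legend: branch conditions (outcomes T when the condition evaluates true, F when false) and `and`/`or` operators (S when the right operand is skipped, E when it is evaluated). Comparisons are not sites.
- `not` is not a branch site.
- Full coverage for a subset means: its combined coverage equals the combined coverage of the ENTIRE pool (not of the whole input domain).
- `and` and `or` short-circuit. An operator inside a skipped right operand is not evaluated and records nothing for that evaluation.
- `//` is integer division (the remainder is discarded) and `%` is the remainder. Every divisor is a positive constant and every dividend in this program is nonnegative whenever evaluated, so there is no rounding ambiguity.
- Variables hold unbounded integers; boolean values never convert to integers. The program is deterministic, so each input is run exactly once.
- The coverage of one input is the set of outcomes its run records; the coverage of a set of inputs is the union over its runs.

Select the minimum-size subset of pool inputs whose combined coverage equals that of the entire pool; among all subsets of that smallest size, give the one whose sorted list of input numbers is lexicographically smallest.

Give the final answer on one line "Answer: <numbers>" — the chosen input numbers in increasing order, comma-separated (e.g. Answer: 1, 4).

test 1 (s=4, z=3) fires B1->F, B3->E, B4->E, B2->F, B5->F, B6->F; hits B1=F, B2=F, B3=E, B4=E, B5=F, B6=F
test 2 (s=8, z=2) fires B1->T, B5->F, B6->T; hits B1=T, B5=F, B6=T
test 3 (s=5, z=3) fires B1->F, B3->E, B4->S, B2->T, B5->F, B6->T; hits B1=F, B2=T, B3=E, B4=S, B5=F, B6=T
test 4 (s=5, z=4) fires B1->F, B3->E, B4->S, B2->T, B5->F, B6->T; hits B1=F, B2=T, B3=E, B4=S, B5=F, B6=T
test 5 (s=3, z=1) fires B1->F, B3->E, B4->E, B2->F, B5->F, B6->T; hits B1=F, B2=F, B3=E, B4=E, B5=F, B6=T
test 6 (s=6, z=4) fires B1->F, B3->E, B4->E, B2->F, B5->F, B6->F; hits B1=F, B2=F, B3=E, B4=E, B5=F, B6=F
test 7 (s=3, z=2) fires B1->T, B5->F, B6->T; hits B1=T, B5=F, B6=T
union over all inputs: B1=T, B1=F, B2=T, B2=F, B3=E, B4=S, B4=E, B5=F, B6=T, B6=F (10 outcomes)
size 1 is not enough: best union over all size-1 subsets is 6/10
size 2 is not enough: best union over all size-2 subsets is 9/10
inputs {1, 2, 3} (size 3) cover everything; no size-3 subset with a lexicographically smaller index list covers all 10

Answer: 1, 2, 3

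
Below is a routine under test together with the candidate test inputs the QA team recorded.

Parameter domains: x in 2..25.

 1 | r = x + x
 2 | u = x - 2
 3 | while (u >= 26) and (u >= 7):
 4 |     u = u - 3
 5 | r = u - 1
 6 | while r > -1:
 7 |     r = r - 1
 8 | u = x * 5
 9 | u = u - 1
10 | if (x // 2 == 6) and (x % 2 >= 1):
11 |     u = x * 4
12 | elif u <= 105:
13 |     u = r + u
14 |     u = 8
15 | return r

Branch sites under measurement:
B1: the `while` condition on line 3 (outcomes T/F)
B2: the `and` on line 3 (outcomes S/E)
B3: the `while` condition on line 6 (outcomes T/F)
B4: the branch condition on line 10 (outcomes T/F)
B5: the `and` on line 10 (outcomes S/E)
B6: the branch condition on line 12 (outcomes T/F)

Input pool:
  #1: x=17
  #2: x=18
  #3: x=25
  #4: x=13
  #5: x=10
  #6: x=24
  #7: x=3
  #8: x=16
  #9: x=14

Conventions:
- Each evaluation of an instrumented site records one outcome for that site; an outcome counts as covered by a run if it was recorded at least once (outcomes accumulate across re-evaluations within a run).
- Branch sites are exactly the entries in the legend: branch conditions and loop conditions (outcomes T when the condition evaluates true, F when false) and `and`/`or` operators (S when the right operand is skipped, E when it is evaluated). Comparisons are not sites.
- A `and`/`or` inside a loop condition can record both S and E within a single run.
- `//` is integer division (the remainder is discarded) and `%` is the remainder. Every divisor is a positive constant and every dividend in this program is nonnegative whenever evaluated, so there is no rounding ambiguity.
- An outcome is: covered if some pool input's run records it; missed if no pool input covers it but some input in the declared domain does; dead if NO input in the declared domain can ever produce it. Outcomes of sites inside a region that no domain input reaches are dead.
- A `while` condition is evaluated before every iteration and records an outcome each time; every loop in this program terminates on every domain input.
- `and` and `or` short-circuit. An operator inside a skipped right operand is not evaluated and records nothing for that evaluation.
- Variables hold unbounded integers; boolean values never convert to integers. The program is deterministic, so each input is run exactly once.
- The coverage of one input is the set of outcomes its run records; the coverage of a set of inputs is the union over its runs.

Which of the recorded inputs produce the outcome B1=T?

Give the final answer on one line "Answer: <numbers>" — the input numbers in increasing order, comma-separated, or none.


input #1 (x=17): does not produce B1=T
input #2 (x=18): does not produce B1=T
input #3 (x=25): does not produce B1=T
input #4 (x=13): does not produce B1=T
input #5 (x=10): does not produce B1=T
input #6 (x=24): does not produce B1=T
input #7 (x=3): does not produce B1=T
input #8 (x=16): does not produce B1=T
input #9 (x=14): does not produce B1=T
Answer: none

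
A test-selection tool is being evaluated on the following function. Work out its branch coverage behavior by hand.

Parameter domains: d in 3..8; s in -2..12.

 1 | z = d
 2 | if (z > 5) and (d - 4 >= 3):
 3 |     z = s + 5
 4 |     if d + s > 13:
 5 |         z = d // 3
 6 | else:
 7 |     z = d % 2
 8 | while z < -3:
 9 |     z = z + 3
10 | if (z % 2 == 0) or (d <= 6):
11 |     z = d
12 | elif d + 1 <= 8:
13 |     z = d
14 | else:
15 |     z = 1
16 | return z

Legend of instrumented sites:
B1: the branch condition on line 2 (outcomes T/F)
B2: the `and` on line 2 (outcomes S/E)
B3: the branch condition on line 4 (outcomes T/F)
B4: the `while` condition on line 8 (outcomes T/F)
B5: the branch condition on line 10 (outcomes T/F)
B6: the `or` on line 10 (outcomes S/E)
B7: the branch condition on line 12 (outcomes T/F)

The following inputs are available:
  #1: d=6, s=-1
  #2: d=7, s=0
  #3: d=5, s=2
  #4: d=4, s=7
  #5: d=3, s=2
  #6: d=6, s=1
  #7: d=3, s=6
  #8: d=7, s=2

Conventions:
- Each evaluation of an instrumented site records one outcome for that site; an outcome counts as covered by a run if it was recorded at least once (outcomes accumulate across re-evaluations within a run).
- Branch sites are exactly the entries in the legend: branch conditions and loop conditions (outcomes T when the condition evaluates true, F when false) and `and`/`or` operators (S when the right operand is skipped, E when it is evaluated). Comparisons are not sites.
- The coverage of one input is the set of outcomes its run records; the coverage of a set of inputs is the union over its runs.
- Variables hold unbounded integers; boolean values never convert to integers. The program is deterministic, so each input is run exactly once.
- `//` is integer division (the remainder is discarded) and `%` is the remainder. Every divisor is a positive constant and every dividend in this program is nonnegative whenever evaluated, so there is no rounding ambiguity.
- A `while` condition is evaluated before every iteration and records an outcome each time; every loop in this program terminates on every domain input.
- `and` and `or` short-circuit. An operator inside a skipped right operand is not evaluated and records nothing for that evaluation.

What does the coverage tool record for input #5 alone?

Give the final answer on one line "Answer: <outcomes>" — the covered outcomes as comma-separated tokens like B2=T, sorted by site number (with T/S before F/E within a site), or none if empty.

Event log for input #5 (d=3, s=2):
  B2->S, B1->F, B4->F, B6->E, B5->T
distinct outcomes covered: B1=F, B2=S, B4=F, B5=T, B6=E

Answer: B1=F, B2=S, B4=F, B5=T, B6=E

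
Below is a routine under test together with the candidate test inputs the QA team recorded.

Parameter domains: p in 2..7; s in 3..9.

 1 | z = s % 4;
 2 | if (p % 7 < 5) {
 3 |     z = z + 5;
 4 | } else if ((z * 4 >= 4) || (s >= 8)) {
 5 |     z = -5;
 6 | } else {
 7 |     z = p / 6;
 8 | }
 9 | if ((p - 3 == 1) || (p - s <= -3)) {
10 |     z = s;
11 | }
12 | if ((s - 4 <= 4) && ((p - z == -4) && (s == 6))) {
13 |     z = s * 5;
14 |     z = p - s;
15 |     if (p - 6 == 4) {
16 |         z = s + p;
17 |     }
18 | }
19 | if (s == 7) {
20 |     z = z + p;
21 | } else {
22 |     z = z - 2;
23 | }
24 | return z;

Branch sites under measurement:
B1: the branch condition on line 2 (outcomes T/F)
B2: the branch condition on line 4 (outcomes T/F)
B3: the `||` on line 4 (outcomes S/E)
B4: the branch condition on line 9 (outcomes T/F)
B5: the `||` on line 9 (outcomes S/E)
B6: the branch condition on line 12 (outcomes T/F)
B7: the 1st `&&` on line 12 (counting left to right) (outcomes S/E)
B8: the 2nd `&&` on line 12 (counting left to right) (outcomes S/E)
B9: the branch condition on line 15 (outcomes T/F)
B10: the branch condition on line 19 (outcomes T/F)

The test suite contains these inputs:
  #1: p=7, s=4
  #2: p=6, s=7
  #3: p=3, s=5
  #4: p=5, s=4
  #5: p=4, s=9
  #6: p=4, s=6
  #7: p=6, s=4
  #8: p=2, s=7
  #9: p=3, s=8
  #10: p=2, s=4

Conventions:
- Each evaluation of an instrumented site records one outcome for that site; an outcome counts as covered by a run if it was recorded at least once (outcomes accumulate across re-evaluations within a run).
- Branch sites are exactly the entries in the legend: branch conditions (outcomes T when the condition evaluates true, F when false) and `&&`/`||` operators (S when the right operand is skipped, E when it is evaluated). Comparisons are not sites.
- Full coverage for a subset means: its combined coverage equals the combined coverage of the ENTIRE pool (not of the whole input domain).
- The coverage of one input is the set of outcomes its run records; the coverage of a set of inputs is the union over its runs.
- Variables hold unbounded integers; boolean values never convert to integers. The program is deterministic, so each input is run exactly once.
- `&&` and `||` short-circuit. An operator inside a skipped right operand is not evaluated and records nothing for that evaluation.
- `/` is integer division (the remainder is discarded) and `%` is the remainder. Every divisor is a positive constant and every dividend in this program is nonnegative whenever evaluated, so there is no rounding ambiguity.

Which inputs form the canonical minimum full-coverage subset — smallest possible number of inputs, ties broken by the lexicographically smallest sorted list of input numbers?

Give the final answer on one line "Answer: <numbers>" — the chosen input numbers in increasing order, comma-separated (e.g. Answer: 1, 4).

input #1 (p=7, s=4): events B1->T, B5->E, B4->F, B7->E, B8->S, B6->F, B10->F; covers B1=T, B4=F, B5=E, B6=F, B7=E, B8=S, B10=F
input #2 (p=6, s=7): events B1->F, B3->S, B2->T, B5->E, B4->F, B7->E, B8->S, B6->F, B10->T; covers B1=F, B2=T, B3=S, B4=F, B5=E, B6=F, B7=E, B8=S, B10=T
input #3 (p=3, s=5): events B1->T, B5->E, B4->F, B7->E, B8->S, B6->F, B10->F; covers B1=T, B4=F, B5=E, B6=F, B7=E, B8=S, B10=F
input #4 (p=5, s=4): events B1->F, B3->E, B2->F, B5->E, B4->F, B7->E, B8->S, B6->F, B10->F; covers B1=F, B2=F, B3=E, B4=F, B5=E, B6=F, B7=E, B8=S, B10=F
input #5 (p=4, s=9): events B1->T, B5->S, B4->T, B7->S, B6->F, B10->F; covers B1=T, B4=T, B5=S, B6=F, B7=S, B10=F
input #6 (p=4, s=6): events B1->T, B5->S, B4->T, B7->E, B8->S, B6->F, B10->F; covers B1=T, B4=T, B5=S, B6=F, B7=E, B8=S, B10=F
input #7 (p=6, s=4): events B1->F, B3->E, B2->F, B5->E, B4->F, B7->E, B8->S, B6->F, B10->F; covers B1=F, B2=F, B3=E, B4=F, B5=E, B6=F, B7=E, B8=S, B10=F
input #8 (p=2, s=7): events B1->T, B5->E, B4->T, B7->E, B8->S, B6->F, B10->T; covers B1=T, B4=T, B5=E, B6=F, B7=E, B8=S, B10=T
input #9 (p=3, s=8): events B1->T, B5->E, B4->T, B7->E, B8->S, B6->F, B10->F; covers B1=T, B4=T, B5=E, B6=F, B7=E, B8=S, B10=F
input #10 (p=2, s=4): events B1->T, B5->E, B4->F, B7->E, B8->S, B6->F, B10->F; covers B1=T, B4=F, B5=E, B6=F, B7=E, B8=S, B10=F
together the pool reaches 16 outcomes: B1=T, B1=F, B2=T, B2=F, B3=S, B3=E, B4=T, B4=F, B5=S, B5=E, B6=F, B7=S, B7=E, B8=S, B10=T, B10=F
checked all size-1 subsets: none covers 16 outcomes (max 9/16)
checked all size-2 subsets: none covers 16 outcomes (max 14/16)
the canonical winner is {2, 4, 5}: size 3, full 16-outcome coverage, earliest index list among size-3 covers

Answer: 2, 4, 5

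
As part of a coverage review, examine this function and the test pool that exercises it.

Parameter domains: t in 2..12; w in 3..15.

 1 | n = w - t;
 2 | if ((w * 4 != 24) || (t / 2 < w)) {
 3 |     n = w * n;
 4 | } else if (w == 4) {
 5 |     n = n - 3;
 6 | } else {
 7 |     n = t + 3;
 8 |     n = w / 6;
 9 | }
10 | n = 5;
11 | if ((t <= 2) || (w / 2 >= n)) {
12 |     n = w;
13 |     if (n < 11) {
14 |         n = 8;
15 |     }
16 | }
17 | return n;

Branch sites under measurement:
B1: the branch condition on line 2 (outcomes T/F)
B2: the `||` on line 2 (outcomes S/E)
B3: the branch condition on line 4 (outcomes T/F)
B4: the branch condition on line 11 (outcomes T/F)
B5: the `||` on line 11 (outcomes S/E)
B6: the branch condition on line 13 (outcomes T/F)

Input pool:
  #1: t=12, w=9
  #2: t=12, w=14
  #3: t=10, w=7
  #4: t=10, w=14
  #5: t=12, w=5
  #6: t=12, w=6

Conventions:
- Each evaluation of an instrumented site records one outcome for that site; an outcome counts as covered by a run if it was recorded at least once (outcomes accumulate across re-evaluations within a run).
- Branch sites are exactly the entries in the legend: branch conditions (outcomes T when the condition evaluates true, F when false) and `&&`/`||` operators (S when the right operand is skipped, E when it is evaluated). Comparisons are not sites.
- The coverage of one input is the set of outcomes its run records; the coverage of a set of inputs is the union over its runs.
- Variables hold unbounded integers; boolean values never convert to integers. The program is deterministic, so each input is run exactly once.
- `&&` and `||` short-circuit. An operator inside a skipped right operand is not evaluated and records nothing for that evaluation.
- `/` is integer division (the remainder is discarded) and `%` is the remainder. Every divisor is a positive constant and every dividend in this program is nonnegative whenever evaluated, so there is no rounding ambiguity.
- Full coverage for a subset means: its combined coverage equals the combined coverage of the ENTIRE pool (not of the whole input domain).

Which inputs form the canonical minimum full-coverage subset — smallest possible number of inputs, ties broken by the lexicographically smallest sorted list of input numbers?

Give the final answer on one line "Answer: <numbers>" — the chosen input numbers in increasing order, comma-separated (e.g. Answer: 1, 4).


#1 (t=12, w=9) -> B2->S, B1->T, B5->E, B4->F; covered: B1=T, B2=S, B4=F, B5=E
#2 (t=12, w=14) -> B2->S, B1->T, B5->E, B4->T, B6->F; covered: B1=T, B2=S, B4=T, B5=E, B6=F
#3 (t=10, w=7) -> B2->S, B1->T, B5->E, B4->F; covered: B1=T, B2=S, B4=F, B5=E
#4 (t=10, w=14) -> B2->S, B1->T, B5->E, B4->T, B6->F; covered: B1=T, B2=S, B4=T, B5=E, B6=F
#5 (t=12, w=5) -> B2->S, B1->T, B5->E, B4->F; covered: B1=T, B2=S, B4=F, B5=E
#6 (t=12, w=6) -> B2->E, B1->F, B3->F, B5->E, B4->F; covered: B1=F, B2=E, B3=F, B4=F, B5=E
pool-wide coverage (9 outcomes): B1=T, B1=F, B2=S, B2=E, B3=F, B4=T, B4=F, B5=E, B6=F
no size-1 subset reaches all 9 outcomes (best union: 5/9)
the canonical winner is {2, 6}: size 2, full 9-outcome coverage, earliest index list among size-2 covers
Answer: 2, 6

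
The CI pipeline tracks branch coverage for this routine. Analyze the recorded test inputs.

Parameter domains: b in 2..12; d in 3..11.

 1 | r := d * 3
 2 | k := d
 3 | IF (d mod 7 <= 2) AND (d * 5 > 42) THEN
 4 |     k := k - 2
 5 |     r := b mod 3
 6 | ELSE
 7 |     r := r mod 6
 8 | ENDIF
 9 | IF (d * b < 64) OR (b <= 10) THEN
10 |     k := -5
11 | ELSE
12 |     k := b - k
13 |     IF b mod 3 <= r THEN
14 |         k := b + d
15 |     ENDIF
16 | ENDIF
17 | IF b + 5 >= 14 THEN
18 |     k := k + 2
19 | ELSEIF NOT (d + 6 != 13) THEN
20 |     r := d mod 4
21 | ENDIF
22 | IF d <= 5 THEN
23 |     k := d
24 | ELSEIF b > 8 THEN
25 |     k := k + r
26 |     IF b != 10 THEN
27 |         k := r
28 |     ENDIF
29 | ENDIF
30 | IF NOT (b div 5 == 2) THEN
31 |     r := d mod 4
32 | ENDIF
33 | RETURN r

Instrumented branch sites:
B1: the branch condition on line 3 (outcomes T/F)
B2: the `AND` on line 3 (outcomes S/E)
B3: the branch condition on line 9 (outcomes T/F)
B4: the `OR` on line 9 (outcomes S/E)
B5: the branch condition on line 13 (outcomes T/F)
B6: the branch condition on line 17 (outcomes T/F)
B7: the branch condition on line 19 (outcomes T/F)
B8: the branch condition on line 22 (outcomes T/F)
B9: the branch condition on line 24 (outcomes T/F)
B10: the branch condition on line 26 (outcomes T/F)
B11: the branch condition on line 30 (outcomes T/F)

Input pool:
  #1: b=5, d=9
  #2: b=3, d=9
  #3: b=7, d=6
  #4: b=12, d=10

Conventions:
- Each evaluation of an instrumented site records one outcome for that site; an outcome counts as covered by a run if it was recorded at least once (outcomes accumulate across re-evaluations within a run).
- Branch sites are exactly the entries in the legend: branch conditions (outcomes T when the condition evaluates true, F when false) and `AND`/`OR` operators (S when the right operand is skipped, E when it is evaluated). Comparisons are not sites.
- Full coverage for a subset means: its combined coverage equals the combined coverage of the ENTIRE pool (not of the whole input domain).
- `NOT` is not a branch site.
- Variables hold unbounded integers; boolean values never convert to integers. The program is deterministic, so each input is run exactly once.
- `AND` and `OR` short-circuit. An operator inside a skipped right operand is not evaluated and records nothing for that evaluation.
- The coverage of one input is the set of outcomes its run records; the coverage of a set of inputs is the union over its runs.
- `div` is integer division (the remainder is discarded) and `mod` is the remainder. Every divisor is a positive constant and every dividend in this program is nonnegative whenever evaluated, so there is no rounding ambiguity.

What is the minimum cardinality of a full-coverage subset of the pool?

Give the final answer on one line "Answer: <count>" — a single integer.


#1 (b=5, d=9) -> covered: B1=T, B2=E, B3=T, B4=S, B6=F, B7=F, B8=F, B9=F, B11=T
#2 (b=3, d=9) -> covered: B1=T, B2=E, B3=T, B4=S, B6=F, B7=F, B8=F, B9=F, B11=T
#3 (b=7, d=6) -> covered: B1=F, B2=S, B3=T, B4=S, B6=F, B7=F, B8=F, B9=F, B11=T
#4 (b=12, d=10) -> covered: B1=F, B2=S, B3=F, B4=E, B5=T, B6=T, B8=F, B9=T, B10=T, B11=F
union over all inputs: B1=T, B1=F, B2=S, B2=E, B3=T, B3=F, B4=S, B4=E, B5=T, B6=T, B6=F, B7=F, B8=F, B9=T, B9=F, B10=T, B11=T, B11=F (18 outcomes)
checked all size-1 subsets: none covers 18 outcomes (max 10/18)
the canonical winner is {1, 4}: size 2, full 18-outcome coverage, earliest index list among size-2 covers
Answer: 2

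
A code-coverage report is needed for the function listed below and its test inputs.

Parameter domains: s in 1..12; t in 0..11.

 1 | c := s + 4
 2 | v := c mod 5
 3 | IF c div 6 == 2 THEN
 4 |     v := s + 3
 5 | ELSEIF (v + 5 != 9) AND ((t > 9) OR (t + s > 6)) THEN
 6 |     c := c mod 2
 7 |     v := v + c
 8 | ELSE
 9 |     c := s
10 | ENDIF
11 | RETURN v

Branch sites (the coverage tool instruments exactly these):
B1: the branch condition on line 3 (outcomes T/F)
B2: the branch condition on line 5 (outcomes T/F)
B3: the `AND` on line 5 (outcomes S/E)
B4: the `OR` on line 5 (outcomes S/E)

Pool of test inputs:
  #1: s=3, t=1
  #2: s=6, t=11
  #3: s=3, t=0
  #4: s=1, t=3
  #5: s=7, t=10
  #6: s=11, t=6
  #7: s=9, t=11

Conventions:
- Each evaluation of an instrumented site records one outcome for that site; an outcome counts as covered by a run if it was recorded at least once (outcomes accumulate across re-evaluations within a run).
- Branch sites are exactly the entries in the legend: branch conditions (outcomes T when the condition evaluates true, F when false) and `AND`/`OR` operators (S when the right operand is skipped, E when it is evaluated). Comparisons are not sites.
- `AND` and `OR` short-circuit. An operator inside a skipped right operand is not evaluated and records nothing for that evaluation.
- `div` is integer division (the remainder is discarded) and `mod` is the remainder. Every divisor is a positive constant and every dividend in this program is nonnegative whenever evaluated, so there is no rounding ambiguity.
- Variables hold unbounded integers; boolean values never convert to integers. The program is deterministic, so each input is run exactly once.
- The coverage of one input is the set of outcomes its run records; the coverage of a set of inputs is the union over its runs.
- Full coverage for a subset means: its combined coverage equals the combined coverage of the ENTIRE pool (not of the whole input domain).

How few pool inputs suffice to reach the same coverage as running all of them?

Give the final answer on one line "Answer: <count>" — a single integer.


test 1 (s=3, t=1) fires B1->F, B3->E, B4->E, B2->F; hits B1=F, B2=F, B3=E, B4=E
test 2 (s=6, t=11) fires B1->F, B3->E, B4->S, B2->T; hits B1=F, B2=T, B3=E, B4=S
test 3 (s=3, t=0) fires B1->F, B3->E, B4->E, B2->F; hits B1=F, B2=F, B3=E, B4=E
test 4 (s=1, t=3) fires B1->F, B3->E, B4->E, B2->F; hits B1=F, B2=F, B3=E, B4=E
test 5 (s=7, t=10) fires B1->F, B3->E, B4->S, B2->T; hits B1=F, B2=T, B3=E, B4=S
test 6 (s=11, t=6) fires B1->T; hits B1=T
test 7 (s=9, t=11) fires B1->T; hits B1=T
the full pool covers 7 outcomes: B1=T, B1=F, B2=T, B2=F, B3=E, B4=S, B4=E
size 1 is not enough: best union over all size-1 subsets is 4/7
size 2 is not enough: best union over all size-2 subsets is 6/7
at size 3, {1, 2, 6} reaches all 7 outcomes; every lexicographically earlier size-3 subset fails
Answer: 3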